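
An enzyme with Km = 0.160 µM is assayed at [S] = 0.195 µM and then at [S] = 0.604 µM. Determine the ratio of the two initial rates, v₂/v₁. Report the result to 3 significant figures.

Since Vmax cancels, v₂/v₁ = [S]₂(Km+[S]₁) / [S]₁(Km+[S]₂).
= 0.604×(0.160+0.195) / (0.195×(0.160+0.604)) = 0.2144/0.1490 = 1.44.

1.44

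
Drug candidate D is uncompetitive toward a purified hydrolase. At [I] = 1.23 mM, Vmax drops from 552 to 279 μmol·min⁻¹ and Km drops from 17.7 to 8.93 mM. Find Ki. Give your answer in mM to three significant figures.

Uncompetitive: Vmax,app = Vmax/α (and Km,app = Km/α) with α = 1 + [I]/Ki.
α = Vmax/Vmax,app = 552/279 = 1.978.
Since α = 1 + [I]/Ki, [I]/Ki = 1.978 − 1 = 0.9785 and Ki = 1.23/0.9785 = 1.26 mM.

1.26 mM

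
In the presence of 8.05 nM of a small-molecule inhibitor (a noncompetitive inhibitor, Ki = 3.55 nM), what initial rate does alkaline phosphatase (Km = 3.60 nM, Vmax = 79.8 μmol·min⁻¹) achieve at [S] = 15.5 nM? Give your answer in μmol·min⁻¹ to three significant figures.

With α = 1 + [I]/Ki = 1 + 8.05/3.55 = 3.268, the noncompetitive rate law is v = (Vmax/α)·[S] / (Km + [S]).
v = (79.8/3.268)×15.5 / (3.60 + 15.5) = 378.5/19.10 = 19.8 μmol·min⁻¹.

19.8 μmol·min⁻¹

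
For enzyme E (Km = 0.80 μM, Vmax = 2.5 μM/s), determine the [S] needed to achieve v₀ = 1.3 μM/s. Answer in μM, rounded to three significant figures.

Rearranging v = Vmax[S]/(Km+[S]) gives [S] = Km·v/(Vmax − v).
[S] = 0.80 × 1.3 / (2.5 − 1.3) = 1.040/1.200 = 0.867 μM.

0.867 μM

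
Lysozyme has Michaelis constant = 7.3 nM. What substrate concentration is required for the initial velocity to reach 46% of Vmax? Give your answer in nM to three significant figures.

6.22 nM

v/Vmax = [S]/(Km+[S]) = 0.46, so [S] = Km·0.46/(1 − 0.46) = 7.3 × 0.8519.
[S] = 6.22 nM.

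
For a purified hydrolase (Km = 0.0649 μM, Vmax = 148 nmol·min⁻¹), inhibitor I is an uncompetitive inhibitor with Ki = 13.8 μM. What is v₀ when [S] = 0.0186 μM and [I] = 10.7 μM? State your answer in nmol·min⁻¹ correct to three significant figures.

28.1 nmol·min⁻¹

With α = 1 + [I]/Ki = 1 + 10.7/13.8 = 1.775, the uncompetitive rate law is v = (Vmax/α)·[S] / (Km/α + [S]).
v = (148/1.775)×0.0186 / (0.0649/1.775 + 0.0186) = 1.551/0.05516 = 28.1 nmol·min⁻¹.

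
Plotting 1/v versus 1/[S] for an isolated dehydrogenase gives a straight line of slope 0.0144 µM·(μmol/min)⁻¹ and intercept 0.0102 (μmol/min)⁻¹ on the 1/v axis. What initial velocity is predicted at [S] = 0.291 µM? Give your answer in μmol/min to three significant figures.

16.8 μmol/min

The y-intercept is 1/Vmax, so Vmax = 1/0.0102 = 98.0 μmol/min.
The slope is Km/Vmax, so Km = 0.0144 × 98.0 = 1.41 µM.
Then v = 98.0 × 0.291/(1.41 + 0.291) = 16.8 μmol/min.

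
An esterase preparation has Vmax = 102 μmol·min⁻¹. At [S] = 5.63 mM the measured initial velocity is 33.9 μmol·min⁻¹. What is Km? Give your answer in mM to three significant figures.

From v = Vmax[S]/(Km+[S]), Km = [S](Vmax − v)/v.
Km = 5.63 × (102 − 33.9) / 33.9 = 383.4/33.9 = 11.3 mM.

11.3 mM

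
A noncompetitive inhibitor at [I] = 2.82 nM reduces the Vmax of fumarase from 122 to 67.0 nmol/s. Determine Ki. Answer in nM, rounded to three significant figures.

Noncompetitive: Vmax,app = Vmax/α with α = 1 + [I]/Ki.
α = Vmax/Vmax,app = 122/67.0 = 1.821.
Since α = 1 + [I]/Ki, [I]/Ki = 1.821 − 1 = 0.8209 and Ki = 2.82/0.8209 = 3.44 nM.

3.44 nM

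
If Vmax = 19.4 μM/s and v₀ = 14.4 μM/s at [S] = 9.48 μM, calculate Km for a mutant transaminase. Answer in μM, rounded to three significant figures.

3.29 μM

v/Vmax = 14.4/19.4 = 0.7423 = [S]/(Km+[S]).
So Km + [S] = [S]/0.7423 = 12.77 μM, giving Km = 12.77 − 9.48 = 3.29 μM.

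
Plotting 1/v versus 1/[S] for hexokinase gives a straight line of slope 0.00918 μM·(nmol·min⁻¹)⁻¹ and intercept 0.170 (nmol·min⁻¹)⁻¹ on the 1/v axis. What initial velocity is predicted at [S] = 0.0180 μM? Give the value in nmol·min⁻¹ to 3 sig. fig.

1.47 nmol·min⁻¹

The y-intercept is 1/Vmax, so Vmax = 1/0.170 = 5.88 nmol·min⁻¹.
The slope is Km/Vmax, so Km = 0.00918 × 5.88 = 0.0540 μM.
Then v = 5.88 × 0.0180/(0.0540 + 0.0180) = 1.47 nmol·min⁻¹.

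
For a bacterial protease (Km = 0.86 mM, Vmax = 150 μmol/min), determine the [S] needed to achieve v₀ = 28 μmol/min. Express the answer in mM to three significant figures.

0.197 mM

Rearranging v = Vmax[S]/(Km+[S]) gives [S] = Km·v/(Vmax − v).
[S] = 0.86 × 28 / (150 − 28) = 24.08/122.0 = 0.197 mM.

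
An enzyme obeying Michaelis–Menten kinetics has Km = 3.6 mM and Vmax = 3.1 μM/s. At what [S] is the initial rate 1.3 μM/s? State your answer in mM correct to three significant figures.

2.60 mM

The required fractional saturation is v/Vmax = 1.3/3.1 = 0.4194.
Then [S]/(Km+[S]) = 0.4194 ⇒ [S] = 3.6 × 0.4194/(1 − 0.4194) = 2.60 mM.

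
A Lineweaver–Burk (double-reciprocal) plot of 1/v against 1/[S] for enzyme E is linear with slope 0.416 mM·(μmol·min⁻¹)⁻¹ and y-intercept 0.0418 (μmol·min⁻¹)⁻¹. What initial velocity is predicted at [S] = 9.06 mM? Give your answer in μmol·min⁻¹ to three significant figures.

11.4 μmol·min⁻¹

The y-intercept is 1/Vmax, so Vmax = 1/0.0418 = 23.9 μmol·min⁻¹.
The slope is Km/Vmax, so Km = 0.416 × 23.9 = 9.95 mM.
Then v = 23.9 × 9.06/(9.95 + 9.06) = 11.4 μmol·min⁻¹.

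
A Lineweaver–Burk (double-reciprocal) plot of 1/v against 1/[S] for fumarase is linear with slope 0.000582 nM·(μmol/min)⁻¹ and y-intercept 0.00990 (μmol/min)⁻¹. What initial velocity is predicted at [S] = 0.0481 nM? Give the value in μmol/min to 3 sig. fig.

45.5 μmol/min

The y-intercept is 1/Vmax, so Vmax = 1/0.00990 = 101 μmol/min.
The slope is Km/Vmax, so Km = 0.000582 × 101 = 0.0588 nM.
Then v = 101 × 0.0481/(0.0588 + 0.0481) = 45.5 μmol/min.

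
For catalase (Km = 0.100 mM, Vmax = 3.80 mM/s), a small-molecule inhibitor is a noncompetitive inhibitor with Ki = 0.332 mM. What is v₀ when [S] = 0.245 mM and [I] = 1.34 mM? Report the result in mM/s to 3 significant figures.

0.536 mM/s

With α = 1 + [I]/Ki = 1 + 1.34/0.332 = 5.036, the noncompetitive rate law is v = (Vmax/α)·[S] / (Km + [S]).
v = (3.80/5.036)×0.245 / (0.100 + 0.245) = 0.1849/0.3450 = 0.536 mM/s.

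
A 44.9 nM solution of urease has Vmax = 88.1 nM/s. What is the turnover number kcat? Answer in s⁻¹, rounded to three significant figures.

kcat = Vmax/[E]total = 88.1 nM/s / 44.9 nM = 1.96 s⁻¹.

1.96 s⁻¹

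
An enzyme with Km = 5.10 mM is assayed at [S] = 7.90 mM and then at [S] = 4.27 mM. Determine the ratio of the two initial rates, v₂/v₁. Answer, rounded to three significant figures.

Since Vmax cancels, v₂/v₁ = [S]₂(Km+[S]₁) / [S]₁(Km+[S]₂).
= 4.27×(5.10+7.90) / (7.90×(5.10+4.27)) = 55.51/74.02 = 0.750.

0.750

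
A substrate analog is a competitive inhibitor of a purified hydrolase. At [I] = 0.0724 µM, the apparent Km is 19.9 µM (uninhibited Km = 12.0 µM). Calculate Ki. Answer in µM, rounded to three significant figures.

0.110 µM

Competitive: Km,app = α·Km with α = 1 + [I]/Ki.
α = Km,app/Km = 19.9/12.0 = 1.658.
Since α = 1 + [I]/Ki, [I]/Ki = 1.658 − 1 = 0.6583 and Ki = 0.0724/0.6583 = 0.110 µM.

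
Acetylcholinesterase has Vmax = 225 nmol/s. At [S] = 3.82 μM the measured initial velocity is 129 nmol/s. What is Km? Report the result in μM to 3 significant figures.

v/Vmax = 129/225 = 0.5733 = [S]/(Km+[S]).
So Km + [S] = [S]/0.5733 = 6.663 μM, giving Km = 6.663 − 3.82 = 2.84 μM.

2.84 μM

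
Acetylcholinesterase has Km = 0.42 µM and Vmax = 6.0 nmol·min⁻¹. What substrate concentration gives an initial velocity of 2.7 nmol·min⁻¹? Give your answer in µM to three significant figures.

Rearranging v = Vmax[S]/(Km+[S]) gives [S] = Km·v/(Vmax − v).
[S] = 0.42 × 2.7 / (6.0 − 2.7) = 1.134/3.300 = 0.344 µM.

0.344 µM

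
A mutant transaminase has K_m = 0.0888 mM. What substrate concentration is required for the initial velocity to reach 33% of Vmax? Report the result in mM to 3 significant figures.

v/Vmax = [S]/(Km+[S]) = 0.33, so [S] = Km·0.33/(1 − 0.33) = 0.0888 × 0.4925.
[S] = 0.0437 mM.

0.0437 mM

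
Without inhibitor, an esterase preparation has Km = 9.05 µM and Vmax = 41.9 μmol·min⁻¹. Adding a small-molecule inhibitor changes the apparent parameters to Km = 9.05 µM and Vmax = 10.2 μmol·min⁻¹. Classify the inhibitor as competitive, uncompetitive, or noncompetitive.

noncompetitive

Vmax decreases (41.9 → 10.2 μmol·min⁻¹) while Km is unchanged — pure noncompetitive inhibition.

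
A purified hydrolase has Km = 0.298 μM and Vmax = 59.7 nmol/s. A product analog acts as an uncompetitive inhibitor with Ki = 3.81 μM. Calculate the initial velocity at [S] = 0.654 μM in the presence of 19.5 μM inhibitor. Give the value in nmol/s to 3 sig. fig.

9.08 nmol/s

α = 1 + [I]/Ki = 1 + 19.5/3.81 = 6.118.
For an uncompetitive inhibitor, both parameters are divided by α, giving Vmax/α and Km/α: Km,app = 0.0487 μM, Vmax,app = 9.76 nmol/s.
v = Vmax,app·[S]/(Km,app + [S]) = 9.76 × 0.654/(0.0487 + 0.654) = 9.08 nmol/s.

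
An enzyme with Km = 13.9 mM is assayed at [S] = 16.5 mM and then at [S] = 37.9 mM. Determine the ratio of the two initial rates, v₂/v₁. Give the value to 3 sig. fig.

1.35

The fractional saturations are [S]/(Km+[S]) = 16.5/30.40 = 0.5428 and 37.9/51.80 = 0.7317.
v₂/v₁ is just their ratio: 0.7317/0.5428 = 1.35.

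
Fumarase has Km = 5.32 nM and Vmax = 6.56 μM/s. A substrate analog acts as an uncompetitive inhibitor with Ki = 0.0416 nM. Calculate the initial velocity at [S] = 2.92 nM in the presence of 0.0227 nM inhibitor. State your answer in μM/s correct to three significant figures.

1.95 μM/s

With α = 1 + [I]/Ki = 1 + 0.0227/0.0416 = 1.546, the uncompetitive rate law is v = (Vmax/α)·[S] / (Km/α + [S]).
v = (6.56/1.546)×2.92 / (5.32/1.546 + 2.92) = 12.39/6.362 = 1.95 μM/s.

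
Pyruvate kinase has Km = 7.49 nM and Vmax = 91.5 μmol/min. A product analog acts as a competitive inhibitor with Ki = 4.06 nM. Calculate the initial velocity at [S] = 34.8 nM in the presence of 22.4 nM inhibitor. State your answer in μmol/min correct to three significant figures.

38.1 μmol/min

With α = 1 + [I]/Ki = 1 + 22.4/4.06 = 6.517, the competitive rate law is v = Vmax[S] / (αKm + [S]).
v = 91.5×34.8 / (6.517×7.49 + 34.8) = 3184/83.61 = 38.1 μmol/min.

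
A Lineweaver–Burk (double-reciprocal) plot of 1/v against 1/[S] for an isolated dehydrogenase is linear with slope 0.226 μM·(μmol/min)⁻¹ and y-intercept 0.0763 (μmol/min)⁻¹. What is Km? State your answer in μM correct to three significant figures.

y-intercept = 1/Vmax ⇒ Vmax = 13.1 μmol/min; slope = Km/Vmax ⇒ Km = slope × Vmax.
Km = 0.226 × 13.1 = 2.96 μM.

2.96 μM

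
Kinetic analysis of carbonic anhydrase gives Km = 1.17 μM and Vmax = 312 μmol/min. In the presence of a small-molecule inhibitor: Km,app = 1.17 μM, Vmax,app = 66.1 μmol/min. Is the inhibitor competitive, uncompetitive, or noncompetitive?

noncompetitive

Vmax decreases (312 → 66.1 μmol/min) while Km is unchanged — pure noncompetitive inhibition.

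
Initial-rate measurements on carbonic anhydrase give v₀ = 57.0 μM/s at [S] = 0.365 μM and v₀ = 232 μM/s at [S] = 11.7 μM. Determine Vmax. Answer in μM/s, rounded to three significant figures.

In reciprocal form, 1/v = (Km/Vmax)·(1/[S]) + 1/Vmax. The two points give (1/[S], 1/v) = (2.740, 0.01754) and (0.08547, 0.004310).
Slope = (0.01754 − 0.004310)/(2.740 − 0.08547) = 0.004986; intercept = 0.01754 − 0.004986×2.740 = 0.003884.
Vmax = 1/intercept = 257 μM/s; Km = slope × Vmax = 0.004986 × 257 = 1.28 μM.

257 μM/s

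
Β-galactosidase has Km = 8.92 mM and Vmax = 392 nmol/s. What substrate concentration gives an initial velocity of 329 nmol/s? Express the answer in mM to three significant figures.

Rearranging v = Vmax[S]/(Km+[S]) gives [S] = Km·v/(Vmax − v).
[S] = 8.92 × 329 / (392 − 329) = 2935/63.00 = 46.6 mM.

46.6 mM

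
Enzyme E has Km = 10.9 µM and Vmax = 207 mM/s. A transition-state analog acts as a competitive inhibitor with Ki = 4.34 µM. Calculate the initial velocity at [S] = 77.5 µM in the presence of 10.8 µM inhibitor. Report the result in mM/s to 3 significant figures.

α = 1 + [I]/Ki = 1 + 10.8/4.34 = 3.488.
For a competitive inhibitor, Vmax is unchanged and the apparent Km becomes α·Km: Km,app = 38.0 µM, Vmax,app = 207 mM/s.
v = Vmax,app·[S]/(Km,app + [S]) = 207 × 77.5/(38.0 + 77.5) = 139 mM/s.

139 mM/s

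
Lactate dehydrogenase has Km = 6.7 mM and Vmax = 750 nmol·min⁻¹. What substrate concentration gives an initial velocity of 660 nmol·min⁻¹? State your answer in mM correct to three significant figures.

The required fractional saturation is v/Vmax = 660/750 = 0.8800.
Then [S]/(Km+[S]) = 0.8800 ⇒ [S] = 6.7 × 0.8800/(1 − 0.8800) = 49.1 mM.

49.1 mM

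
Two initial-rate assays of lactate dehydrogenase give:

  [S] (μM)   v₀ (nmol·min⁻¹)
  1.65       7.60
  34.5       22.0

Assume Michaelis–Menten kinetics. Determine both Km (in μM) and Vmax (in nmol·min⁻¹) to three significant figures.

From v = Vmax[S]/(Km+[S]), each point gives Vmax = v(Km+[S])/[S].
Equating: 7.60(Km+1.65)/1.65 = 22.0(Km+34.5)/34.5.
4.606·Km + 7.60 = 0.6377·Km + 22.0, so (4.606 − 0.6377)·Km = 22.0 − 7.60.
Km = 14.40/3.968 = 3.63 μM; then Vmax = 7.60(3.63+1.65)/1.65 = 24.3 nmol·min⁻¹.

Km = 3.63 μM; Vmax = 24.3 nmol·min⁻¹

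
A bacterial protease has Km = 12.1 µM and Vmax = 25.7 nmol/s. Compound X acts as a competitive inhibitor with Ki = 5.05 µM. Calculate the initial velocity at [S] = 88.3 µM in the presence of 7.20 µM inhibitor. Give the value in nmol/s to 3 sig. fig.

19.3 nmol/s

α = 1 + [I]/Ki = 1 + 7.20/5.05 = 2.426.
For a competitive inhibitor, Vmax is unchanged and the apparent Km becomes α·Km: Km,app = 29.4 µM, Vmax,app = 25.7 nmol/s.
v = Vmax,app·[S]/(Km,app + [S]) = 25.7 × 88.3/(29.4 + 88.3) = 19.3 nmol/s.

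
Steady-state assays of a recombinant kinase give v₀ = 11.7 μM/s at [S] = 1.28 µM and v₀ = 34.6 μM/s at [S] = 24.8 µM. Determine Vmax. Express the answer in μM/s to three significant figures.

From v = Vmax[S]/(Km+[S]), each point gives Vmax = v(Km+[S])/[S].
Equating: 11.7(Km+1.28)/1.28 = 34.6(Km+24.8)/24.8.
9.141·Km + 11.7 = 1.395·Km + 34.6, so (9.141 − 1.395)·Km = 34.6 − 11.7.
Km = 22.90/7.745 = 2.96 µM; then Vmax = 11.7(2.96+1.28)/1.28 = 38.7 μM/s.

38.7 μM/s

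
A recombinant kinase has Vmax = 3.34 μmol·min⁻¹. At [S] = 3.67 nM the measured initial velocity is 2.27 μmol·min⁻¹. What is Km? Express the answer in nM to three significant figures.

1.73 nM

v/Vmax = 2.27/3.34 = 0.6796 = [S]/(Km+[S]).
So Km + [S] = [S]/0.6796 = 5.400 nM, giving Km = 5.400 − 3.67 = 1.73 nM.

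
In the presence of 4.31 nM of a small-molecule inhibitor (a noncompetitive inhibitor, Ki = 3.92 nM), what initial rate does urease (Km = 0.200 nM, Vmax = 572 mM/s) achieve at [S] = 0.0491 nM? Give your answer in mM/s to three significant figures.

53.7 mM/s

α = 1 + [I]/Ki = 1 + 4.31/3.92 = 2.099.
For a noncompetitive inhibitor, Vmax is reduced to Vmax/α while Km is unchanged: Km,app = 0.200 nM, Vmax,app = 272 mM/s.
v = Vmax,app·[S]/(Km,app + [S]) = 272 × 0.0491/(0.200 + 0.0491) = 53.7 mM/s.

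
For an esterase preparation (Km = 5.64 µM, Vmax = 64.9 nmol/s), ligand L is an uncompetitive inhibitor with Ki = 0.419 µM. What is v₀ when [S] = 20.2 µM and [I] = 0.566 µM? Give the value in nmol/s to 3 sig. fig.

24.7 nmol/s

α = 1 + [I]/Ki = 1 + 0.566/0.419 = 2.351.
For an uncompetitive inhibitor, both parameters are divided by α, giving Vmax/α and Km/α: Km,app = 2.40 µM, Vmax,app = 27.6 nmol/s.
v = Vmax,app·[S]/(Km,app + [S]) = 27.6 × 20.2/(2.40 + 20.2) = 24.7 nmol/s.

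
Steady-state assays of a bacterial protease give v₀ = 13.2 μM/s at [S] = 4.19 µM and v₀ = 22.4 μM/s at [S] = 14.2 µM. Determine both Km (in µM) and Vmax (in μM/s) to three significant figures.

Km = 5.85 µM; Vmax = 31.6 μM/s

In reciprocal form, 1/v = (Km/Vmax)·(1/[S]) + 1/Vmax. The two points give (1/[S], 1/v) = (0.2387, 0.07576) and (0.07042, 0.04464).
Slope = (0.07576 − 0.04464)/(0.2387 − 0.07042) = 0.1849; intercept = 0.07576 − 0.1849×0.2387 = 0.03162.
Vmax = 1/intercept = 31.6 μM/s; Km = slope × Vmax = 0.1849 × 31.6 = 5.85 µM.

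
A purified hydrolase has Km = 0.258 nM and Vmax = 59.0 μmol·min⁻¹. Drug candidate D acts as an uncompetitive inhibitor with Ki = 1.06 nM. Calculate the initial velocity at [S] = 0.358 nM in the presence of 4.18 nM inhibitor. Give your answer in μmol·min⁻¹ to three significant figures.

α = 1 + [I]/Ki = 1 + 4.18/1.06 = 4.943.
For an uncompetitive inhibitor, both parameters are divided by α, giving Vmax/α and Km/α: Km,app = 0.0522 nM, Vmax,app = 11.9 μmol·min⁻¹.
v = Vmax,app·[S]/(Km,app + [S]) = 11.9 × 0.358/(0.0522 + 0.358) = 10.4 μmol·min⁻¹.

10.4 μmol·min⁻¹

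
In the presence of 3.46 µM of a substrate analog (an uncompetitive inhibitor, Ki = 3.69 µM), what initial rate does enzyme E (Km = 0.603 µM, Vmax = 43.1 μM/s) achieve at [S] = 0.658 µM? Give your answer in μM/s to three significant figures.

15.1 μM/s

α = 1 + [I]/Ki = 1 + 3.46/3.69 = 1.938.
For an uncompetitive inhibitor, both parameters are divided by α, giving Vmax/α and Km/α: Km,app = 0.311 µM, Vmax,app = 22.2 μM/s.
v = Vmax,app·[S]/(Km,app + [S]) = 22.2 × 0.658/(0.311 + 0.658) = 15.1 μM/s.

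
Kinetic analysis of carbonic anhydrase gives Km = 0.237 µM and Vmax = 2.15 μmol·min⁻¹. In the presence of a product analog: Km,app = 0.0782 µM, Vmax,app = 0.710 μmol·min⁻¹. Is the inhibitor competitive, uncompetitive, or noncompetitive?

Both Km and Vmax decrease by the same factor (~3.03-fold) — characteristic of uncompetitive inhibition.

uncompetitive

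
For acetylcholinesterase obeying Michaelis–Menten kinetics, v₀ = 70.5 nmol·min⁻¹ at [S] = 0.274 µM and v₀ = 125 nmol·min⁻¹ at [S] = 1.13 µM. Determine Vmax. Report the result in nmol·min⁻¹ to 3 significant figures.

166 nmol·min⁻¹

From v = Vmax[S]/(Km+[S]), each point gives Vmax = v(Km+[S])/[S].
Equating: 70.5(Km+0.274)/0.274 = 125(Km+1.13)/1.13.
257.3·Km + 70.5 = 110.6·Km + 125, so (257.3 − 110.6)·Km = 125 − 70.5.
Km = 54.50/146.7 = 0.372 µM; then Vmax = 70.5(0.372+0.274)/0.274 = 166 nmol·min⁻¹.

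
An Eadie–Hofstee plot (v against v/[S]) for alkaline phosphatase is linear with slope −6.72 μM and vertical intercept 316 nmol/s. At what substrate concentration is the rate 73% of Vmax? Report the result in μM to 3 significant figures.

The Eadie–Hofstee slope gives Km = 6.72 μM (slope = −Km).
v/Vmax = [S]/(Km+[S]) = 0.73 ⇒ [S] = Km·0.73/(1−0.73) = 6.72 × 2.704 = 18.2 μM.

18.2 μM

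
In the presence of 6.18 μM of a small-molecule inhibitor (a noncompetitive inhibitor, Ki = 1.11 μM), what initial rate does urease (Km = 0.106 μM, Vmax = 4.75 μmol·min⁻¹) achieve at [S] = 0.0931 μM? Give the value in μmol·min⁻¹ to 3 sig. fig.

0.338 μmol·min⁻¹

With α = 1 + [I]/Ki = 1 + 6.18/1.11 = 6.568, the noncompetitive rate law is v = (Vmax/α)·[S] / (Km + [S]).
v = (4.75/6.568)×0.0931 / (0.106 + 0.0931) = 0.06733/0.1991 = 0.338 μmol·min⁻¹.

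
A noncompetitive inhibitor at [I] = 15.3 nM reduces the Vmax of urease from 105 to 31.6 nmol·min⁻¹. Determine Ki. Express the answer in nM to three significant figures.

6.59 nM

Noncompetitive: Vmax,app = Vmax/α with α = 1 + [I]/Ki.
α = Vmax/Vmax,app = 105/31.6 = 3.323.
Since α = 1 + [I]/Ki, [I]/Ki = 3.323 − 1 = 2.323 and Ki = 15.3/2.323 = 6.59 nM.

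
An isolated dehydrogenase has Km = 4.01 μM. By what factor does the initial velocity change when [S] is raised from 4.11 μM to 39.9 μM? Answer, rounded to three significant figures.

Since Vmax cancels, v₂/v₁ = [S]₂(Km+[S]₁) / [S]₁(Km+[S]₂).
= 39.9×(4.01+4.11) / (4.11×(4.01+39.9)) = 324.0/180.5 = 1.80.

1.80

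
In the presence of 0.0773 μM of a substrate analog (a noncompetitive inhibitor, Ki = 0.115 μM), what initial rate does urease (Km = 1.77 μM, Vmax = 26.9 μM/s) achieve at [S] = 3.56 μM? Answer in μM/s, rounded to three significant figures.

With α = 1 + [I]/Ki = 1 + 0.0773/0.115 = 1.672, the noncompetitive rate law is v = (Vmax/α)·[S] / (Km + [S]).
v = (26.9/1.672)×3.56 / (1.77 + 3.56) = 57.27/5.330 = 10.7 μM/s.

10.7 μM/s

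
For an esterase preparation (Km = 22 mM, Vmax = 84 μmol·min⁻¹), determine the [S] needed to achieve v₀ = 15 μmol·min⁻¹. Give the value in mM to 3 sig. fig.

Rearranging v = Vmax[S]/(Km+[S]) gives [S] = Km·v/(Vmax − v).
[S] = 22 × 15 / (84 − 15) = 330.0/69.00 = 4.78 mM.

4.78 mM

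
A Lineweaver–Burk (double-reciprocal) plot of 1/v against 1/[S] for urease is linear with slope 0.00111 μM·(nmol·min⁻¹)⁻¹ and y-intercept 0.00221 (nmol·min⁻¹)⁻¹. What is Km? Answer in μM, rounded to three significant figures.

0.502 μM

y-intercept = 1/Vmax ⇒ Vmax = 452 nmol·min⁻¹; slope = Km/Vmax ⇒ Km = slope × Vmax.
Km = 0.00111 × 452 = 0.502 μM.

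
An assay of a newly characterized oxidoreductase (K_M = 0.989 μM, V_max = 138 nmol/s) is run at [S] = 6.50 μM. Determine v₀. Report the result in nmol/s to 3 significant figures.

v = Vmax·[S]/(Km + [S]) = 138 × 6.50 / (0.989 + 6.50)
  = 897.0 / 7.489 = 120 nmol/s.

120 nmol/s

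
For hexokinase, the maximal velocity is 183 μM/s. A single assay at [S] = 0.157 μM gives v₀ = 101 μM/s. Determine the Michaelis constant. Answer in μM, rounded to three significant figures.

v/Vmax = 101/183 = 0.5519 = [S]/(Km+[S]).
So Km + [S] = [S]/0.5519 = 0.2845 μM, giving Km = 0.2845 − 0.157 = 0.127 μM.

0.127 μM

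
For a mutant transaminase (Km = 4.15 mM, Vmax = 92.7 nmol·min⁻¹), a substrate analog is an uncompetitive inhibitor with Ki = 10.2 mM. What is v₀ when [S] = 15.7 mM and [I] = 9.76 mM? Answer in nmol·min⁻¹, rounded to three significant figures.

α = 1 + [I]/Ki = 1 + 9.76/10.2 = 1.957.
For an uncompetitive inhibitor, both parameters are divided by α, giving Vmax/α and Km/α: Km,app = 2.12 mM, Vmax,app = 47.4 nmol·min⁻¹.
v = Vmax,app·[S]/(Km,app + [S]) = 47.4 × 15.7/(2.12 + 15.7) = 41.7 nmol·min⁻¹.

41.7 nmol·min⁻¹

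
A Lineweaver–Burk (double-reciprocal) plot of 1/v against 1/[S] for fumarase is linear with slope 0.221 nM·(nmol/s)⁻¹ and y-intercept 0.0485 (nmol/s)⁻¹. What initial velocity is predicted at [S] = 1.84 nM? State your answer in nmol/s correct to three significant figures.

The y-intercept is 1/Vmax, so Vmax = 1/0.0485 = 20.6 nmol/s.
The slope is Km/Vmax, so Km = 0.221 × 20.6 = 4.56 nM.
Then v = 20.6 × 1.84/(4.56 + 1.84) = 5.93 nmol/s.

5.93 nmol/s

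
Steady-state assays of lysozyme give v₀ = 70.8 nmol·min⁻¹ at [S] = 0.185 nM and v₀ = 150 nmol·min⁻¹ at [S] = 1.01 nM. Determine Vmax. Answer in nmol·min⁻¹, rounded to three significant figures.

From v = Vmax[S]/(Km+[S]), each point gives Vmax = v(Km+[S])/[S].
Equating: 70.8(Km+0.185)/0.185 = 150(Km+1.01)/1.01.
382.7·Km + 70.8 = 148.5·Km + 150, so (382.7 − 148.5)·Km = 150 − 70.8.
Km = 79.20/234.2 = 0.338 nM; then Vmax = 70.8(0.338+0.185)/0.185 = 200 nmol·min⁻¹.

200 nmol·min⁻¹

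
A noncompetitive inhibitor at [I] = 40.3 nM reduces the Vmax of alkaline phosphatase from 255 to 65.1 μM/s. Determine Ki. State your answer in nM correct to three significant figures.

13.8 nM

Noncompetitive: Vmax,app = Vmax/α with α = 1 + [I]/Ki.
α = Vmax/Vmax,app = 255/65.1 = 3.917.
Since α = 1 + [I]/Ki, [I]/Ki = 3.917 − 1 = 2.917 and Ki = 40.3/2.917 = 13.8 nM.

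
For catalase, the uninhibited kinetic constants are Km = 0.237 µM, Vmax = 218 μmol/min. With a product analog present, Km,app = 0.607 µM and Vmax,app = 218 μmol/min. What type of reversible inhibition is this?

Km increases (0.237 → 0.607 µM) while Vmax is unchanged — the hallmark of competitive inhibition.

competitive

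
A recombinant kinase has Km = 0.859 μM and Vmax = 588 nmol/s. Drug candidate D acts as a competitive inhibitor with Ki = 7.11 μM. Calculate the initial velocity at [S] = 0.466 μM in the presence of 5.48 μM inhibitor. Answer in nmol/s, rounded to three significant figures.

138 nmol/s

α = 1 + [I]/Ki = 1 + 5.48/7.11 = 1.771.
For a competitive inhibitor, Vmax is unchanged and the apparent Km becomes α·Km: Km,app = 1.52 μM, Vmax,app = 588 nmol/s.
v = Vmax,app·[S]/(Km,app + [S]) = 588 × 0.466/(1.52 + 0.466) = 138 nmol/s.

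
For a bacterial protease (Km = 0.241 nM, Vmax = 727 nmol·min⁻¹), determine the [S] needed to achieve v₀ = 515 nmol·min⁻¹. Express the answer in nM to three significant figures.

The required fractional saturation is v/Vmax = 515/727 = 0.7084.
Then [S]/(Km+[S]) = 0.7084 ⇒ [S] = 0.241 × 0.7084/(1 − 0.7084) = 0.585 nM.

0.585 nM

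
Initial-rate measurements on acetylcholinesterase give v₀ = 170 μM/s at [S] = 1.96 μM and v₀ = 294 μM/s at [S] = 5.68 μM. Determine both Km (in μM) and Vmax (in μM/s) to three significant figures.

In reciprocal form, 1/v = (Km/Vmax)·(1/[S]) + 1/Vmax. The two points give (1/[S], 1/v) = (0.5102, 0.005882) and (0.1761, 0.003401).
Slope = (0.005882 − 0.003401)/(0.5102 − 0.1761) = 0.007425; intercept = 0.005882 − 0.007425×0.5102 = 0.002094.
Vmax = 1/intercept = 478 μM/s; Km = slope × Vmax = 0.007425 × 478 = 3.55 μM.

Km = 3.55 μM; Vmax = 478 μM/s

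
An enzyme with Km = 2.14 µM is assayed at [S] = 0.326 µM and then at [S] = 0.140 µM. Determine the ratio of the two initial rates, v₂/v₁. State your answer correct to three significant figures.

0.464

The fractional saturations are [S]/(Km+[S]) = 0.326/2.466 = 0.1322 and 0.140/2.280 = 0.06140.
v₂/v₁ is just their ratio: 0.06140/0.1322 = 0.464.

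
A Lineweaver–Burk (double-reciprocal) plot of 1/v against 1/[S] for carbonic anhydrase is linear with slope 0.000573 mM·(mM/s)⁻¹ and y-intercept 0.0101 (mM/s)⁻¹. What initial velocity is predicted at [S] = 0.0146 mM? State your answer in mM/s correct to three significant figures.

The y-intercept is 1/Vmax, so Vmax = 1/0.0101 = 99.0 mM/s.
The slope is Km/Vmax, so Km = 0.000573 × 99.0 = 0.0567 mM.
Then v = 99.0 × 0.0146/(0.0567 + 0.0146) = 20.3 mM/s.

20.3 mM/s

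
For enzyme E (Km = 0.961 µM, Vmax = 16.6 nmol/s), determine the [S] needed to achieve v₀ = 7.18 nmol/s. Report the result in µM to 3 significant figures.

0.732 µM

The required fractional saturation is v/Vmax = 7.18/16.6 = 0.4325.
Then [S]/(Km+[S]) = 0.4325 ⇒ [S] = 0.961 × 0.4325/(1 − 0.4325) = 0.732 µM.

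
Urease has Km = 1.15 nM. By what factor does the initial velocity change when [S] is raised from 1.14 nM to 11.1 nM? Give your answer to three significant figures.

1.82

Since Vmax cancels, v₂/v₁ = [S]₂(Km+[S]₁) / [S]₁(Km+[S]₂).
= 11.1×(1.15+1.14) / (1.14×(1.15+11.1)) = 25.42/13.96 = 1.82.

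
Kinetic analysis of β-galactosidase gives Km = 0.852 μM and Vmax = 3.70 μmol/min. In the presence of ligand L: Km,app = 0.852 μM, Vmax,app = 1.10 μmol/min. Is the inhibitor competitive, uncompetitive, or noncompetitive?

noncompetitive

Vmax decreases (3.70 → 1.10 μmol/min) while Km is unchanged — pure noncompetitive inhibition.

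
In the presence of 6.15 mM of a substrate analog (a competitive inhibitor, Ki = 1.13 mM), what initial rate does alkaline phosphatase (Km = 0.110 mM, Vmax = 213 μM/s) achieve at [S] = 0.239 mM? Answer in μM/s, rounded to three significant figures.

With α = 1 + [I]/Ki = 1 + 6.15/1.13 = 6.442, the competitive rate law is v = Vmax[S] / (αKm + [S]).
v = 213×0.239 / (6.442×0.110 + 0.239) = 50.91/0.9477 = 53.7 μM/s.

53.7 μM/s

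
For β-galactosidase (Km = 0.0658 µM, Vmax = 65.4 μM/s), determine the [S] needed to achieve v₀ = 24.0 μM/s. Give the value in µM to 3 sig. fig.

0.0381 µM

Rearranging v = Vmax[S]/(Km+[S]) gives [S] = Km·v/(Vmax − v).
[S] = 0.0658 × 24.0 / (65.4 − 24.0) = 1.579/41.40 = 0.0381 µM.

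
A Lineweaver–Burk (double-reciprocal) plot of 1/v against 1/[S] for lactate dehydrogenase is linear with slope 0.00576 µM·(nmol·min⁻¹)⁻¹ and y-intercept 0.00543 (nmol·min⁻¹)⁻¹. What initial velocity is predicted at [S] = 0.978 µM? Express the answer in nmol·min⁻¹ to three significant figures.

88.3 nmol·min⁻¹

The y-intercept is 1/Vmax, so Vmax = 1/0.00543 = 184 nmol·min⁻¹.
The slope is Km/Vmax, so Km = 0.00576 × 184 = 1.06 µM.
Then v = 184 × 0.978/(1.06 + 0.978) = 88.3 nmol·min⁻¹.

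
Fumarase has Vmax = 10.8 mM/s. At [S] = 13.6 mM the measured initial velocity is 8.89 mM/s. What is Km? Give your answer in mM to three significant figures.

v/Vmax = 8.89/10.8 = 0.8231 = [S]/(Km+[S]).
So Km + [S] = [S]/0.8231 = 16.52 mM, giving Km = 16.52 − 13.6 = 2.92 mM.

2.92 mM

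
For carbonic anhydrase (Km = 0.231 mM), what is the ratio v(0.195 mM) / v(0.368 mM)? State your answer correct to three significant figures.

0.745

The fractional saturations are [S]/(Km+[S]) = 0.368/0.5990 = 0.6144 and 0.195/0.4260 = 0.4577.
v₂/v₁ is just their ratio: 0.4577/0.6144 = 0.745.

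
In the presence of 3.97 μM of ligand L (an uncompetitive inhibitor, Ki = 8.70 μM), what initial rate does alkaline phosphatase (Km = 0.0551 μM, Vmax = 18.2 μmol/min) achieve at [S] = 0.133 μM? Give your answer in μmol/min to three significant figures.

α = 1 + [I]/Ki = 1 + 3.97/8.70 = 1.456.
For an uncompetitive inhibitor, both parameters are divided by α, giving Vmax/α and Km/α: Km,app = 0.0378 μM, Vmax,app = 12.5 μmol/min.
v = Vmax,app·[S]/(Km,app + [S]) = 12.5 × 0.133/(0.0378 + 0.133) = 9.73 μmol/min.

9.73 μmol/min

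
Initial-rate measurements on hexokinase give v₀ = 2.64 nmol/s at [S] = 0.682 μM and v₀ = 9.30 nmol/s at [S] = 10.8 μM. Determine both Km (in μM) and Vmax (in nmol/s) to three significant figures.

Km = 2.21 μM; Vmax = 11.2 nmol/s

From v = Vmax[S]/(Km+[S]), each point gives Vmax = v(Km+[S])/[S].
Equating: 2.64(Km+0.682)/0.682 = 9.30(Km+10.8)/10.8.
3.871·Km + 2.64 = 0.8611·Km + 9.30, so (3.871 − 0.8611)·Km = 9.30 − 2.64.
Km = 6.660/3.010 = 2.21 μM; then Vmax = 2.64(2.21+0.682)/0.682 = 11.2 nmol/s.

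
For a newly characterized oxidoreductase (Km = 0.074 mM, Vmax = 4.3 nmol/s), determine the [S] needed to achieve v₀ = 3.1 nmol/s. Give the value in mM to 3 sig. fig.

0.191 mM

Rearranging v = Vmax[S]/(Km+[S]) gives [S] = Km·v/(Vmax − v).
[S] = 0.074 × 3.1 / (4.3 − 3.1) = 0.2294/1.200 = 0.191 mM.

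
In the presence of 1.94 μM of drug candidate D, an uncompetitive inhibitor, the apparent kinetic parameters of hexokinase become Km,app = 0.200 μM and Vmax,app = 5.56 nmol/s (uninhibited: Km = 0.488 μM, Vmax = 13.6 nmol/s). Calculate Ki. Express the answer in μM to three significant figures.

1.34 μM

Uncompetitive: Vmax,app = Vmax/α (and Km,app = Km/α) with α = 1 + [I]/Ki.
α = Vmax/Vmax,app = 13.6/5.56 = 2.446.
Ki = [I]/(α − 1) = 1.94/1.446 = 1.34 μM.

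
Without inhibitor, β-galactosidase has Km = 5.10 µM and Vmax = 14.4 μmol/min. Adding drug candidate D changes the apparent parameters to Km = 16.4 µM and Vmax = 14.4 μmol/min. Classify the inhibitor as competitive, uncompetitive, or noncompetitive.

Km increases (5.10 → 16.4 µM) while Vmax is unchanged — the hallmark of competitive inhibition.

competitive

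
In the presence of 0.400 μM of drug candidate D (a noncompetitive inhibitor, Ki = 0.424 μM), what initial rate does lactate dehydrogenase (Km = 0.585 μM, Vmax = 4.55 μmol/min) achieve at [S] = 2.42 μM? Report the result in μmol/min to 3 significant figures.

With α = 1 + [I]/Ki = 1 + 0.400/0.424 = 1.943, the noncompetitive rate law is v = (Vmax/α)·[S] / (Km + [S]).
v = (4.55/1.943)×2.42 / (0.585 + 2.42) = 5.666/3.005 = 1.89 μmol/min.

1.89 μmol/min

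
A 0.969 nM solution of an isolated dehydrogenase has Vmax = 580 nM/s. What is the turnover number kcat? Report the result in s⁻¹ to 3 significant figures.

kcat = Vmax/[E]total = 580 nM/s / 0.969 nM = 599 s⁻¹.

599 s⁻¹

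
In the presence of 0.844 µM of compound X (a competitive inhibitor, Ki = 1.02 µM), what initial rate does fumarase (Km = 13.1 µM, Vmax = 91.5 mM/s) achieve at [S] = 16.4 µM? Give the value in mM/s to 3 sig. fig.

37.2 mM/s

α = 1 + [I]/Ki = 1 + 0.844/1.02 = 1.827.
For a competitive inhibitor, Vmax is unchanged and the apparent Km becomes α·Km: Km,app = 23.9 µM, Vmax,app = 91.5 mM/s.
v = Vmax,app·[S]/(Km,app + [S]) = 91.5 × 16.4/(23.9 + 16.4) = 37.2 mM/s.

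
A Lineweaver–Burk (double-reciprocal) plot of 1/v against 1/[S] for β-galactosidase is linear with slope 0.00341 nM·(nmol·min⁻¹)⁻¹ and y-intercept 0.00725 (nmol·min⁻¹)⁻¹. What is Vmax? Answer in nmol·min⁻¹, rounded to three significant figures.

The y-intercept of a Lineweaver–Burk plot equals 1/Vmax, so Vmax = 1/0.00725 = 138 nmol·min⁻¹.

138 nmol·min⁻¹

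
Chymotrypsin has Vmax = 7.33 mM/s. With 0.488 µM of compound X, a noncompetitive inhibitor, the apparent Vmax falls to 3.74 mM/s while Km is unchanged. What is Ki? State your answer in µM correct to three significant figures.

0.508 µM

Noncompetitive: Vmax,app = Vmax/α with α = 1 + [I]/Ki.
α = Vmax/Vmax,app = 7.33/3.74 = 1.960.
Ki = [I]/(α − 1) = 0.488/0.9599 = 0.508 µM.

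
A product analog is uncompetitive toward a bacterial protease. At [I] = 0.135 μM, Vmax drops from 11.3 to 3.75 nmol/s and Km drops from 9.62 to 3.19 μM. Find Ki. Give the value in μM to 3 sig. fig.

Uncompetitive: Vmax,app = Vmax/α (and Km,app = Km/α) with α = 1 + [I]/Ki.
α = Vmax/Vmax,app = 11.3/3.75 = 3.013.
Since α = 1 + [I]/Ki, [I]/Ki = 3.013 − 1 = 2.013 and Ki = 0.135/2.013 = 0.0671 μM.

0.0671 μM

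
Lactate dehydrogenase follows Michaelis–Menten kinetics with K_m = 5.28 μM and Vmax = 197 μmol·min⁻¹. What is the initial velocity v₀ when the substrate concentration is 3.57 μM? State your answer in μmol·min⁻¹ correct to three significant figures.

79.5 μmol·min⁻¹

v = Vmax·[S]/(Km + [S]) = 197 × 3.57 / (5.28 + 3.57)
  = 703.3 / 8.850 = 79.5 μmol·min⁻¹.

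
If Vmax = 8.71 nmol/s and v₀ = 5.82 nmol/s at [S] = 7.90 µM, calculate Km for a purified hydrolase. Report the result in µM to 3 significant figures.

From v = Vmax[S]/(Km+[S]), Km = [S](Vmax − v)/v.
Km = 7.90 × (8.71 − 5.82) / 5.82 = 22.83/5.82 = 3.92 µM.

3.92 µM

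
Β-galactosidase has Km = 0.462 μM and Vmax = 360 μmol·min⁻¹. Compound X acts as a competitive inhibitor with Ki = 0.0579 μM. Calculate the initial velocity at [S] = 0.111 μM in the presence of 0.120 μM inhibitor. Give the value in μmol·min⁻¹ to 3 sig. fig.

α = 1 + [I]/Ki = 1 + 0.120/0.0579 = 3.073.
For a competitive inhibitor, Vmax is unchanged and the apparent Km becomes α·Km: Km,app = 1.42 μM, Vmax,app = 360 μmol·min⁻¹.
v = Vmax,app·[S]/(Km,app + [S]) = 360 × 0.111/(1.42 + 0.111) = 26.1 μmol·min⁻¹.

26.1 μmol·min⁻¹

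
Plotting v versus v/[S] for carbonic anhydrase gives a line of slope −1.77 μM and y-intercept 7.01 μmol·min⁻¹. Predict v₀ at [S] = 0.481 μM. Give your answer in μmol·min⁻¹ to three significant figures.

In the Eadie–Hofstee form v = Vmax − Km·(v/[S]), the slope is −Km and the intercept is Vmax, so Km = 1.77 μM and Vmax = 7.01 μmol·min⁻¹.
v = 7.01 × 0.481/(1.77 + 0.481) = 1.50 μmol·min⁻¹.

1.50 μmol·min⁻¹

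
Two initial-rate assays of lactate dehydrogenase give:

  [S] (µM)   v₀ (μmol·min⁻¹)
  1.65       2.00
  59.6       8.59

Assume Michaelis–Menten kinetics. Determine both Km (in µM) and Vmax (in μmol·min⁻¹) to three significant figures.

From v = Vmax[S]/(Km+[S]), each point gives Vmax = v(Km+[S])/[S].
Equating: 2.00(Km+1.65)/1.65 = 8.59(Km+59.6)/59.6.
1.212·Km + 2.00 = 0.1441·Km + 8.59, so (1.212 − 0.1441)·Km = 8.59 − 2.00.
Km = 6.590/1.068 = 6.17 µM; then Vmax = 2.00(6.17+1.65)/1.65 = 9.48 μmol·min⁻¹.

Km = 6.17 µM; Vmax = 9.48 μmol·min⁻¹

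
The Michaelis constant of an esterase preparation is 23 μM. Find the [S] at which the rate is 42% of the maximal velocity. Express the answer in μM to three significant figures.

16.7 μM

v/Vmax = [S]/(Km+[S]) = 0.42, so [S] = Km·0.42/(1 − 0.42) = 23 × 0.7241.
[S] = 16.7 μM.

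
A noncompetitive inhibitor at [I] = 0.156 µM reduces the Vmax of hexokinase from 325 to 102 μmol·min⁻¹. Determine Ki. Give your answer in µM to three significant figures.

Noncompetitive: Vmax,app = Vmax/α with α = 1 + [I]/Ki.
α = Vmax/Vmax,app = 325/102 = 3.186.
Ki = [I]/(α − 1) = 0.156/2.186 = 0.0714 µM.

0.0714 µM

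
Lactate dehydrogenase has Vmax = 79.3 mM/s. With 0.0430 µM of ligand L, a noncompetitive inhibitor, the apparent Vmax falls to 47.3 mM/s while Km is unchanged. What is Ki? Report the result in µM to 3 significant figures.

Noncompetitive: Vmax,app = Vmax/α with α = 1 + [I]/Ki.
α = Vmax/Vmax,app = 79.3/47.3 = 1.677.
Ki = [I]/(α − 1) = 0.0430/0.6765 = 0.0636 µM.

0.0636 µM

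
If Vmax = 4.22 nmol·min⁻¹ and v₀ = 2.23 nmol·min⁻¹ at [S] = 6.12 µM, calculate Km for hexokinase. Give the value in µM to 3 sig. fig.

5.46 µM

v/Vmax = 2.23/4.22 = 0.5284 = [S]/(Km+[S]).
So Km + [S] = [S]/0.5284 = 11.58 µM, giving Km = 11.58 − 6.12 = 5.46 µM.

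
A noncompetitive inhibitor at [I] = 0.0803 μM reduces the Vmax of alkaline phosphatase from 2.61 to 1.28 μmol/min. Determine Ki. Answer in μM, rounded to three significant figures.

0.0773 μM

Noncompetitive: Vmax,app = Vmax/α with α = 1 + [I]/Ki.
α = Vmax/Vmax,app = 2.61/1.28 = 2.039.
Since α = 1 + [I]/Ki, [I]/Ki = 2.039 − 1 = 1.039 and Ki = 0.0803/1.039 = 0.0773 μM.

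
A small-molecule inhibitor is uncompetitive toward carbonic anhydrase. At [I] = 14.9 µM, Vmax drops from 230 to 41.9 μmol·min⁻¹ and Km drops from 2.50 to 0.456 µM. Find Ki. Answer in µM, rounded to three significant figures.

Uncompetitive: Vmax,app = Vmax/α (and Km,app = Km/α) with α = 1 + [I]/Ki.
α = Vmax/Vmax,app = 230/41.9 = 5.489.
Since α = 1 + [I]/Ki, [I]/Ki = 5.489 − 1 = 4.489 and Ki = 14.9/4.489 = 3.32 µM.

3.32 µM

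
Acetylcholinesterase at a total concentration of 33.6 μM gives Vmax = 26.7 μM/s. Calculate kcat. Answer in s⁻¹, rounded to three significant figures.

0.795 s⁻¹

kcat = Vmax/[E]total = 26.7 μM/s / 33.6 μM = 0.795 s⁻¹.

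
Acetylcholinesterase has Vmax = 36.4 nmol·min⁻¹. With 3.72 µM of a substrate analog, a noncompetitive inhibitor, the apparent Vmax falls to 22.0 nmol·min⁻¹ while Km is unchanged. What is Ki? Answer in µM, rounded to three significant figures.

5.68 µM

Noncompetitive: Vmax,app = Vmax/α with α = 1 + [I]/Ki.
α = Vmax/Vmax,app = 36.4/22.0 = 1.655.
Since α = 1 + [I]/Ki, [I]/Ki = 1.655 − 1 = 0.6545 and Ki = 3.72/0.6545 = 5.68 µM.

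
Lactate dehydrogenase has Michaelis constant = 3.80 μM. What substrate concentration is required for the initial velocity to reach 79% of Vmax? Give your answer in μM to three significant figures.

v/Vmax = [S]/(Km+[S]) = 0.79, so [S] = Km·0.79/(1 − 0.79) = 3.80 × 3.762.
[S] = 14.3 μM.

14.3 μM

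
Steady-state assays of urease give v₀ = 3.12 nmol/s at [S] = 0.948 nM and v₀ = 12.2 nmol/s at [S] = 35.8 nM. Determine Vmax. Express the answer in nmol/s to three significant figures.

13.2 nmol/s

From v = Vmax[S]/(Km+[S]), each point gives Vmax = v(Km+[S])/[S].
Equating: 3.12(Km+0.948)/0.948 = 12.2(Km+35.8)/35.8.
3.291·Km + 3.12 = 0.3408·Km + 12.2, so (3.291 − 0.3408)·Km = 12.2 − 3.12.
Km = 9.080/2.950 = 3.08 nM; then Vmax = 3.12(3.08+0.948)/0.948 = 13.2 nmol/s.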